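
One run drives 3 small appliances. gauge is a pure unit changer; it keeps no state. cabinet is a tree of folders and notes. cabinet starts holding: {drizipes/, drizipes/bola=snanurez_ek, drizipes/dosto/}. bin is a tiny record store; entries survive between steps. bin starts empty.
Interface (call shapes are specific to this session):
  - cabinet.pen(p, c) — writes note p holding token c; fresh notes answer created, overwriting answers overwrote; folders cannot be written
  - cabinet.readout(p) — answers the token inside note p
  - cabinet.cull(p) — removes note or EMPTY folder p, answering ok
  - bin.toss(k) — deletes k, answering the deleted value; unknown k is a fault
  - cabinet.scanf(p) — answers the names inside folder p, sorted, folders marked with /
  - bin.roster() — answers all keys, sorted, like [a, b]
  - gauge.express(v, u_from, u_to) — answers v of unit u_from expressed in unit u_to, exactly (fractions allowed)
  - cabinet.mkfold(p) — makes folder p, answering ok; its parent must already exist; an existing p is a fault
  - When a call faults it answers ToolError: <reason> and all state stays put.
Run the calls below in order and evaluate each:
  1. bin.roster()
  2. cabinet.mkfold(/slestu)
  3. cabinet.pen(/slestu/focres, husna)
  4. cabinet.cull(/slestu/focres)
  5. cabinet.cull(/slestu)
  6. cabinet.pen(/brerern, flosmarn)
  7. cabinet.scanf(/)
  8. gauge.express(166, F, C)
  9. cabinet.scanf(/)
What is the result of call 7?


>>> bin.roster
= []
>>> cabinet.mkfold /slestu
= ok
>>> cabinet.pen /slestu/focres husna
= created
>>> cabinet.cull /slestu/focres
= ok
>>> cabinet.cull /slestu
= ok
>>> cabinet.pen /brerern flosmarn
= created
>>> cabinet.scanf /
= [brerern, drizipes/]
>>> gauge.express 166 F C
= 670/9
>>> cabinet.scanf /
= [brerern, drizipes/]

Answer: [brerern, drizipes/]


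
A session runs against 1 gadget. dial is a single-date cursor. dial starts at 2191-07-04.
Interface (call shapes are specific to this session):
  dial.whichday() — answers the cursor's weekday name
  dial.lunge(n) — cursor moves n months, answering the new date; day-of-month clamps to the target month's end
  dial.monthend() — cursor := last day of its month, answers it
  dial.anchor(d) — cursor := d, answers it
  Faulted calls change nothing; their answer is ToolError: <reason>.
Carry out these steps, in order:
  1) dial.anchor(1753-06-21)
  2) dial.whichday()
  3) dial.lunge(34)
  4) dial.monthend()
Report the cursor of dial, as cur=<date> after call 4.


Answer: cur=1756-04-30

Derivation:
;; dial.anchor(d→1753-06-21) -> 1753-06-21
;; dial.whichday() -> Thursday
;; dial.lunge(n→34) -> 1756-04-21
;; dial.monthend() -> 1756-04-30


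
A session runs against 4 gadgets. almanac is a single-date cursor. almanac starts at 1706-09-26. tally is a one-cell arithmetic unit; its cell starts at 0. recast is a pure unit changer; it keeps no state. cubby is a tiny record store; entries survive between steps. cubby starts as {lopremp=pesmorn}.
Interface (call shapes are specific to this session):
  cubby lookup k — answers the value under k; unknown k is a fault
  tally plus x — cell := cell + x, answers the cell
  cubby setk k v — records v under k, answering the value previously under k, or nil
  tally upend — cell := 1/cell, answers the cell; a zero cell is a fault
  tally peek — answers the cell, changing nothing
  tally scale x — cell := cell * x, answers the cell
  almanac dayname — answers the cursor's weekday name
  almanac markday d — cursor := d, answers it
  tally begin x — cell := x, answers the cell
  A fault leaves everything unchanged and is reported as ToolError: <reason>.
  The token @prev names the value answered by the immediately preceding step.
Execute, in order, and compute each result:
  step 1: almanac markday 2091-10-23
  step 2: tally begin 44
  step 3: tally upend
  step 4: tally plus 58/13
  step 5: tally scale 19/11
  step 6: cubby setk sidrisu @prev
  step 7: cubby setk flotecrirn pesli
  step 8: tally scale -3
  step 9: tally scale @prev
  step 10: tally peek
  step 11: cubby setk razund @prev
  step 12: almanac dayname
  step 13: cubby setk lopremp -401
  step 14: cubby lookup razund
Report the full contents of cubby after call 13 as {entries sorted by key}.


I use almanac markday(d: 2091-10-23), and get 2091-10-23.
Then tally begin(x: 44), yielding 44.
Calling tally upend(), yielding 1/44.
I run tally plus(x: 58/13), and see 2565/572.
Next I call tally scale(x: 19/11), → 48735/6292.
I invoke cubby setk(k: sidrisu, v: @prev), → nil.
I run cubby setk(k: flotecrirn, v: pesli), → nil.
Calling tally scale(x: -3), and observe -146205/6292.
I run tally scale(x: @prev), and see 21375902025/39589264.
I run tally peek, and observe 21375902025/39589264.
Then cubby setk(k: razund, v: @prev), and get nil.
Invoking almanac dayname, yielding Tuesday.
Invoking cubby setk(k: lopremp, v: -401), giving pesmorn.
I invoke cubby lookup(k: razund), which returns 21375902025/39589264.

Answer: {flotecrirn=pesli, lopremp=-401, razund=21375902025/39589264, sidrisu=48735/6292}


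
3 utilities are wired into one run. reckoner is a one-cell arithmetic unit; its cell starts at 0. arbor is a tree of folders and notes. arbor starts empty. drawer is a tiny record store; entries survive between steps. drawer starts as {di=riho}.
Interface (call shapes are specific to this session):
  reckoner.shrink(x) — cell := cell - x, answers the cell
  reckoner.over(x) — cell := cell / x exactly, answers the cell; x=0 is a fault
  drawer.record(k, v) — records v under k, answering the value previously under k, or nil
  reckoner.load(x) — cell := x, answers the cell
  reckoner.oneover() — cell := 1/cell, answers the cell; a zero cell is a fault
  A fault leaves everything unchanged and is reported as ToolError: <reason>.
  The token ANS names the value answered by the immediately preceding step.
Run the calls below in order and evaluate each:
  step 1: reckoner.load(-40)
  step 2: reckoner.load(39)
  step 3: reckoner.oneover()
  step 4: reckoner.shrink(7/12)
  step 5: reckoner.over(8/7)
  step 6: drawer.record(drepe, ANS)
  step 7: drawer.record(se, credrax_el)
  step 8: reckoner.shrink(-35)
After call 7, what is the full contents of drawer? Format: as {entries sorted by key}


Answer: {di=riho, drepe=-203/416, se=credrax_el}

Derivation:
;; 1. reckoner.load(x='-40') : -40
;; 2. reckoner.load(x='39') : 39
;; 3. reckoner.oneover() : 1/39
;; 4. reckoner.shrink(x='7/12') : -29/52
;; 5. reckoner.over(x='8/7') : -203/416
;; 6. drawer.record(k='drepe', v='ANS') : nil
;; 7. drawer.record(k='se', v='credrax_el') : nil
;; 8. reckoner.shrink(x='-35') : 14357/416


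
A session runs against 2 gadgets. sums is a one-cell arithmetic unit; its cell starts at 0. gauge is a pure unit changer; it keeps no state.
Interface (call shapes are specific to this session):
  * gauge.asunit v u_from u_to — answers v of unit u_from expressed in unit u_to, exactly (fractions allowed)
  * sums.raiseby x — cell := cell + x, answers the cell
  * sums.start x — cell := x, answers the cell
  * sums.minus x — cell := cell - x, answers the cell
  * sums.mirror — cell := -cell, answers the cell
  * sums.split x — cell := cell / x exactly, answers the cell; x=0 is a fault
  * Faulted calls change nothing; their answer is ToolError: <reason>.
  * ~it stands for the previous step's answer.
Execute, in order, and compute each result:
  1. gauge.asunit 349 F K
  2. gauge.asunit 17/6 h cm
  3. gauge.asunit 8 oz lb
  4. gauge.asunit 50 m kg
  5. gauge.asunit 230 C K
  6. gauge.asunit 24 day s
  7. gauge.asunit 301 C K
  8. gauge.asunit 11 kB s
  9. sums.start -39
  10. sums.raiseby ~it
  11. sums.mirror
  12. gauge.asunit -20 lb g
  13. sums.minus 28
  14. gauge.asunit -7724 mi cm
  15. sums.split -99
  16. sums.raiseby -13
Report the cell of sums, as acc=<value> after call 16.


Step: gauge.asunit[349; F; K]
Result: 80867/180
Step: gauge.asunit[17/6; h; cm]
Result: ToolError: incompatible units
Step: gauge.asunit[8; oz; lb]
Result: 1/2
Step: gauge.asunit[50; m; kg]
Result: ToolError: incompatible units
Step: gauge.asunit[230; C; K]
Result: 10063/20
Step: gauge.asunit[24; day; s]
Result: 2073600
Step: gauge.asunit[301; C; K]
Result: 11483/20
Step: gauge.asunit[11; kB; s]
Result: ToolError: incompatible units
Step: sums.start[-39]
Result: -39
Step: sums.raiseby[~it]
Result: -78
Step: sums.mirror[]
Result: 78
Step: gauge.asunit[-20; lb; g]
Result: -45359237/5000
Step: sums.minus[28]
Result: 50
Step: gauge.asunit[-7724; mi; cm]
Result: -6215286528/5
Step: sums.split[-99]
Result: -50/99
Step: sums.raiseby[-13]
Result: -1337/99

Answer: acc=-1337/99


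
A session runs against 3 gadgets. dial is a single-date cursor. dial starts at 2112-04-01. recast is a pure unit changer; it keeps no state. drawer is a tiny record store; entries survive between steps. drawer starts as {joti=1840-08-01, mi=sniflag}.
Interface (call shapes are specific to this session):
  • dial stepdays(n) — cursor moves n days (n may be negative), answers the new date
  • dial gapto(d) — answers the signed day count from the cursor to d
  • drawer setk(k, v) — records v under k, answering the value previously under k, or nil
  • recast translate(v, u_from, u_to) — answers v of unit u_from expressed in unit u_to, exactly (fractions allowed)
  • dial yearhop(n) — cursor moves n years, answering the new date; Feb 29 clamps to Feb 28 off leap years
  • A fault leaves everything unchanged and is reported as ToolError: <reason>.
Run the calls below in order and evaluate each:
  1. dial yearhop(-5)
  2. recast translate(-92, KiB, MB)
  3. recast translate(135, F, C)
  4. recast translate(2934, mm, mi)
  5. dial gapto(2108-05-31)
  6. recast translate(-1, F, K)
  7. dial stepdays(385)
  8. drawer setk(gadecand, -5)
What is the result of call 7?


>> dial yearhop(n→-5)
<< 2107-04-01
>> recast translate(v→-92, u_from→KiB, u_to→MB)
<< -1472/15625
>> recast translate(v→135, u_from→F, u_to→C)
<< 515/9
>> recast translate(v→2934, u_from→mm, u_to→mi)
<< 163/89408
>> dial gapto(d→2108-05-31)
<< 426
>> recast translate(v→-1, u_from→F, u_to→K)
<< 15289/60
>> dial stepdays(n→385)
<< 2108-04-20
>> drawer setk(k→gadecand, v→-5)
<< nil

Answer: 2108-04-20


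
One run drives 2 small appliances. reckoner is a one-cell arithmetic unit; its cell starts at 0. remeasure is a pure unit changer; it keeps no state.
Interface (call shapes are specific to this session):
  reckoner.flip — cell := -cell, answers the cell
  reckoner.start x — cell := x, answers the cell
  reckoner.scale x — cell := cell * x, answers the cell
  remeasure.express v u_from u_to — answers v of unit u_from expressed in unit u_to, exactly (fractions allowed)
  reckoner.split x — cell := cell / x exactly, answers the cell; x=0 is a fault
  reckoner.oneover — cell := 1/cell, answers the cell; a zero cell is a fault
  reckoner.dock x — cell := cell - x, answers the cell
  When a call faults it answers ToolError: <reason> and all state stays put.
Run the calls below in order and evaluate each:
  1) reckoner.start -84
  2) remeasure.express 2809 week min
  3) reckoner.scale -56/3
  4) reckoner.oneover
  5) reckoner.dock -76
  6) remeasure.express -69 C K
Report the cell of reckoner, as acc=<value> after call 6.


Answer: acc=119169/1568

Derivation:
;; start(x→-84) => -84
;; express(v→2809, u_from→week, u_to→min) => 28314720
;; scale(x→-56/3) => 1568
;; oneover() => 1/1568
;; dock(x→-76) => 119169/1568
;; express(v→-69, u_from→C, u_to→K) => 4083/20


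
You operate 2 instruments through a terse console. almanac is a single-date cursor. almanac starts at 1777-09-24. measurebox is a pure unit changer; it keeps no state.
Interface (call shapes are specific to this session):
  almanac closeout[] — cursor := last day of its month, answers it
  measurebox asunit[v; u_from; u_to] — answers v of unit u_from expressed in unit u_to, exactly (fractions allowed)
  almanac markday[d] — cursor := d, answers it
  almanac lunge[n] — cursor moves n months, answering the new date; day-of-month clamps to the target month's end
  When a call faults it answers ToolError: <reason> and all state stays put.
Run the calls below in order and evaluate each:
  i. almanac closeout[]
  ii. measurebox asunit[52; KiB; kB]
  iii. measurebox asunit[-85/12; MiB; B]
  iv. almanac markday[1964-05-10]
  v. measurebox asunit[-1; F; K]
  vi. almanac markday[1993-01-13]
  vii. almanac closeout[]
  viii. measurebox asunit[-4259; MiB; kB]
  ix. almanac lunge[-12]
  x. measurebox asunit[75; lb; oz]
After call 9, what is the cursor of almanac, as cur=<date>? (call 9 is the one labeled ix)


Answer: cur=1992-01-31

Derivation:
I use almanac closeout(), and observe 1777-09-30.
I try measurebox asunit using v='52', u_from='KiB', u_to='kB', → 6656/125.
I run measurebox asunit using v='-85/12', u_from='MiB', u_to='B', — result: -22282240/3.
Calling almanac markday using d='1964-05-10', and get 1964-05-10.
I call measurebox asunit using v='-1', u_from='F', u_to='K', and get 15289/60.
I try almanac markday using d='1993-01-13', → 1993-01-13.
I invoke almanac closeout(), which returns 1993-01-31.
Invoking measurebox asunit using v='-4259', u_from='MiB', u_to='kB', — result: -558235648/125.
Now I run almanac lunge using n='-12', yielding 1992-01-31.
I run measurebox asunit using v='75', u_from='lb', u_to='oz': 1200.


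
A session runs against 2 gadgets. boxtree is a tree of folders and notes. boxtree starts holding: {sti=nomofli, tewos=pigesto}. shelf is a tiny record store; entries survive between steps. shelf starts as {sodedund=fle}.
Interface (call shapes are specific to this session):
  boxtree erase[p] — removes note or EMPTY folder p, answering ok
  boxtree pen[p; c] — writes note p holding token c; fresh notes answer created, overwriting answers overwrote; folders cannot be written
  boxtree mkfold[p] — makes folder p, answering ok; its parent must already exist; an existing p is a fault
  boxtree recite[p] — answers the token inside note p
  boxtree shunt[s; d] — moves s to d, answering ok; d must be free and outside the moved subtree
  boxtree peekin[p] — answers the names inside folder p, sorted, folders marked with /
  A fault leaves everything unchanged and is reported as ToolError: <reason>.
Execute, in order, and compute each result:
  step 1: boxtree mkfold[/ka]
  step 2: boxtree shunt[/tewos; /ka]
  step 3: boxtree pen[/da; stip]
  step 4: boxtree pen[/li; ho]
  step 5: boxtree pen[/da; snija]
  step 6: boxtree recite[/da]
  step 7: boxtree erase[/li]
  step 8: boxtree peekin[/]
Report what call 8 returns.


-- boxtree mkfold(p=/ka) : ok
-- boxtree shunt(s=/tewos, d=/ka) : ToolError: exists
-- boxtree pen(p=/da, c=stip) : created
-- boxtree pen(p=/li, c=ho) : created
-- boxtree pen(p=/da, c=snija) : overwrote
-- boxtree recite(p=/da) : snija
-- boxtree erase(p=/li) : ok
-- boxtree peekin(p=/) : [da, ka/, sti, tewos]

Answer: [da, ka/, sti, tewos]


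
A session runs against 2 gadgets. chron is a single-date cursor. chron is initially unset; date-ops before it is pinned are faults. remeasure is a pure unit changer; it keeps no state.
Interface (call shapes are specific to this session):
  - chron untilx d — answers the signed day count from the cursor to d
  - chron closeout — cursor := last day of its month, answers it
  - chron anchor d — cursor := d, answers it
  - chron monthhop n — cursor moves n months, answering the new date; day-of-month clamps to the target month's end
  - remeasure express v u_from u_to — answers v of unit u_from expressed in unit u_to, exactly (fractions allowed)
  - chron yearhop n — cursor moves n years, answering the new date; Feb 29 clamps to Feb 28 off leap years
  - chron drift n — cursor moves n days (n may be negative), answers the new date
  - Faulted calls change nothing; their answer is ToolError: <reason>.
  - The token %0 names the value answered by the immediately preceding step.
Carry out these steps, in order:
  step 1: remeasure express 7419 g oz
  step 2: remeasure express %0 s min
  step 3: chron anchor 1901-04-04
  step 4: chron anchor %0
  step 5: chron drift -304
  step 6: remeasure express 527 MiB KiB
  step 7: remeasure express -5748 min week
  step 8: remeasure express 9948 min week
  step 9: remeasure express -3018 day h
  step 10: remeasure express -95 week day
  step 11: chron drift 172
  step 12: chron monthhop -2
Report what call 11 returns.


$ remeasure express v→7419 u_from→g u_to→oz
  11870400000/45359237
$ remeasure express v→%0 u_from→s u_to→min
  197840000/45359237
$ chron anchor d→1901-04-04
  1901-04-04
$ chron anchor d→%0
  1901-04-04
$ chron drift n→-304
  1900-06-04
$ remeasure express v→527 u_from→MiB u_to→KiB
  539648
$ remeasure express v→-5748 u_from→min u_to→week
  -479/840
$ remeasure express v→9948 u_from→min u_to→week
  829/840
$ remeasure express v→-3018 u_from→day u_to→h
  -72432
$ remeasure express v→-95 u_from→week u_to→day
  -665
$ chron drift n→172
  1900-11-23
$ chron monthhop n→-2
  1900-09-23

Answer: 1900-11-23


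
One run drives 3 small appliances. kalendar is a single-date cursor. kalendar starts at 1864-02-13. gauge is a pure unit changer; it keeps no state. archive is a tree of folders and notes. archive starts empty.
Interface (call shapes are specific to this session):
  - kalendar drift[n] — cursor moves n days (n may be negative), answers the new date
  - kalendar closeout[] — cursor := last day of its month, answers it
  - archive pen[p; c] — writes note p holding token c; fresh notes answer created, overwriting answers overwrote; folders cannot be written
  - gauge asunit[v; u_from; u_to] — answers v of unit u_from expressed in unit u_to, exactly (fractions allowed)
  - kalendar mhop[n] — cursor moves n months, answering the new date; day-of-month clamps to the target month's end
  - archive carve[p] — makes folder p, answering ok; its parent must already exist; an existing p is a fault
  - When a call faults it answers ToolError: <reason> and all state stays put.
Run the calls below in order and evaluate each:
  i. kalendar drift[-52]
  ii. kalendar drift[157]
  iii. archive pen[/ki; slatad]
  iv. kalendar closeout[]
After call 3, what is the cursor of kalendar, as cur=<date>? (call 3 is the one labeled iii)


Answer: cur=1864-05-28

Derivation:
Step: kalendar drift[n→-52]
Result: 1863-12-23
Step: kalendar drift[n→157]
Result: 1864-05-28
Step: archive pen[p→/ki; c→slatad]
Result: created
Step: kalendar closeout[]
Result: 1864-05-31


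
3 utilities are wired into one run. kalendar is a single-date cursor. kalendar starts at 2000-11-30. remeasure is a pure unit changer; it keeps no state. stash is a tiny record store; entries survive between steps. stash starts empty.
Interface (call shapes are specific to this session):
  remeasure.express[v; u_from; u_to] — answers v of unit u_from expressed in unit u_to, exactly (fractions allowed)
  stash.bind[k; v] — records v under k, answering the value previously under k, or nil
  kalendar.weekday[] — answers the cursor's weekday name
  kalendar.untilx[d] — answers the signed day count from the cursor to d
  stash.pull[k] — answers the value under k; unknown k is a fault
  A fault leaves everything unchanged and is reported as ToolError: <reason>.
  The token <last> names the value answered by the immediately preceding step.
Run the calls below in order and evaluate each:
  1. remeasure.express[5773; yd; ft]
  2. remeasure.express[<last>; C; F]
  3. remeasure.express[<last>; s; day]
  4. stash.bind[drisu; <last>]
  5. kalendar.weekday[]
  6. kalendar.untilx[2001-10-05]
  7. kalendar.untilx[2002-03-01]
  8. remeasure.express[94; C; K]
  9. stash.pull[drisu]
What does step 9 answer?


% express v→5773 u_from→yd u_to→ft
:: 17319
% express v→<last> u_from→C u_to→F
:: 156031/5
% express v→<last> u_from→s u_to→day
:: 156031/432000
% bind k→drisu v→<last>
:: nil
% weekday
:: Thursday
% untilx d→2001-10-05
:: 309
% untilx d→2002-03-01
:: 456
% express v→94 u_from→C u_to→K
:: 7343/20
% pull k→drisu
:: 156031/432000

Answer: 156031/432000


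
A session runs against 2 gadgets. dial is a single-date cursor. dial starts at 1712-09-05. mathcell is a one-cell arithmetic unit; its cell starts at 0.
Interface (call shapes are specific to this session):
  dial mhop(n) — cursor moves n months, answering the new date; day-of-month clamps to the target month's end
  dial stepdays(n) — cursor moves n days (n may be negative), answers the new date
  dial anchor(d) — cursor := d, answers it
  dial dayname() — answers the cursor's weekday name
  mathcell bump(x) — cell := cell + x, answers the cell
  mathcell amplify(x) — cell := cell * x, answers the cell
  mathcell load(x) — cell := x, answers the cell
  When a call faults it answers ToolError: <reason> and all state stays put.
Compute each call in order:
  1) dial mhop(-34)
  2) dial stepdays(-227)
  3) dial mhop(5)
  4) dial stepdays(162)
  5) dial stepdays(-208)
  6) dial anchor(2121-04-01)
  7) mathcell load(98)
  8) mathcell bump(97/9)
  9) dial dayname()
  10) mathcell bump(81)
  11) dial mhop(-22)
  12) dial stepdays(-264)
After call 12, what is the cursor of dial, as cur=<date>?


Using dial mhop using -34, giving 1709-11-05.
I run dial stepdays using -227: 1709-03-23.
Using dial mhop using 5, and get 1709-08-23.
I call dial stepdays using 162, and observe 1710-02-01.
Next I call dial stepdays using -208, → 1709-07-08.
Using dial anchor using 2121-04-01, yielding 2121-04-01.
I invoke mathcell load using 98, and observe 98.
I run mathcell bump using 97/9, yielding 979/9.
I invoke dial dayname(), — result: Tuesday.
I invoke mathcell bump using 81, → 1708/9.
I run dial mhop using -22, — result: 2119-06-01.
Invoking dial stepdays using -264, → 2118-09-10.

Answer: cur=2118-09-10


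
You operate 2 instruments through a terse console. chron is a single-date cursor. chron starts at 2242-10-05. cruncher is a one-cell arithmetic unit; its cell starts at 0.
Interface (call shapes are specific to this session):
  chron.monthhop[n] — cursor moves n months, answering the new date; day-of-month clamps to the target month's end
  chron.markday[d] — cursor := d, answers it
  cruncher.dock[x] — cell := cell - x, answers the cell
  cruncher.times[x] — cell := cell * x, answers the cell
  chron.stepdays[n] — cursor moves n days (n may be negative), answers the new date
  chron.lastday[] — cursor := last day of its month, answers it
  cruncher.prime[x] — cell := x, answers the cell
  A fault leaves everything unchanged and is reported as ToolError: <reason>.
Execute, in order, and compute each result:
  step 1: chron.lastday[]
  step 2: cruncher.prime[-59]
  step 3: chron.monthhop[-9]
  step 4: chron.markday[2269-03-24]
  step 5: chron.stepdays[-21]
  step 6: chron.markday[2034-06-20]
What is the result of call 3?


Answer: 2242-01-31

Derivation:
·→ chron.lastday()
·← 2242-10-31
·→ cruncher.prime(x='-59')
·← -59
·→ chron.monthhop(n='-9')
·← 2242-01-31
·→ chron.markday(d='2269-03-24')
·← 2269-03-24
·→ chron.stepdays(n='-21')
·← 2269-03-03
·→ chron.markday(d='2034-06-20')
·← 2034-06-20


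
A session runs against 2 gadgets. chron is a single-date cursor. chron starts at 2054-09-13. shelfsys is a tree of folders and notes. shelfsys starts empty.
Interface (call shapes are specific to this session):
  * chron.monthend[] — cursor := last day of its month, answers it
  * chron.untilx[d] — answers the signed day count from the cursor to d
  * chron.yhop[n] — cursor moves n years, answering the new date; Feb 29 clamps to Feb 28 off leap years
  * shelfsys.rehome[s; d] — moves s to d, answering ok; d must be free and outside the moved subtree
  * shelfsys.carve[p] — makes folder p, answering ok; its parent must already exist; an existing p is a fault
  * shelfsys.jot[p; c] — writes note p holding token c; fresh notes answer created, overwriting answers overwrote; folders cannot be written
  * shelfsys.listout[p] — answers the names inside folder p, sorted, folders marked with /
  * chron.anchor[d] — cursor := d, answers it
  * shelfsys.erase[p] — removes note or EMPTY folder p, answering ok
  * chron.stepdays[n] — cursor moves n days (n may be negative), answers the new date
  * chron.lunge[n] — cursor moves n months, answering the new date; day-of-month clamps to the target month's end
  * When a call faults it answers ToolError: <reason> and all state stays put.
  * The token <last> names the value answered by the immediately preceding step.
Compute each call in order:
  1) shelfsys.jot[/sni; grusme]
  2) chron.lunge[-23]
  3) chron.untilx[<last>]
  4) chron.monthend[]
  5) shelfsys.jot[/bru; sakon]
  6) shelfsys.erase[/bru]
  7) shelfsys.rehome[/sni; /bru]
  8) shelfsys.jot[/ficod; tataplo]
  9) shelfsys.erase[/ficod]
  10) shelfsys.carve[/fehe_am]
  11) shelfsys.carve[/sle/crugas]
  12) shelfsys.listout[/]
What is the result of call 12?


I try jot passing /sni, grusme, and see created.
Next I call lunge passing -23, → 2052-10-13.
Invoking untilx passing <last>, and observe 0.
Calling monthend: 2052-10-31.
Now I run jot passing /bru, sakon, which returns created.
Now I run erase passing /bru, and see ok.
I use rehome passing /sni, /bru, and observe ok.
I use jot passing /ficod, tataplo, yielding created.
I invoke erase passing /ficod, and see ok.
Next I call carve passing /fehe_am, and see ok.
I try carve passing /sle/crugas: ToolError: no parent.
Next I call listout passing /, which returns [bru, fehe_am/].

Answer: [bru, fehe_am/]


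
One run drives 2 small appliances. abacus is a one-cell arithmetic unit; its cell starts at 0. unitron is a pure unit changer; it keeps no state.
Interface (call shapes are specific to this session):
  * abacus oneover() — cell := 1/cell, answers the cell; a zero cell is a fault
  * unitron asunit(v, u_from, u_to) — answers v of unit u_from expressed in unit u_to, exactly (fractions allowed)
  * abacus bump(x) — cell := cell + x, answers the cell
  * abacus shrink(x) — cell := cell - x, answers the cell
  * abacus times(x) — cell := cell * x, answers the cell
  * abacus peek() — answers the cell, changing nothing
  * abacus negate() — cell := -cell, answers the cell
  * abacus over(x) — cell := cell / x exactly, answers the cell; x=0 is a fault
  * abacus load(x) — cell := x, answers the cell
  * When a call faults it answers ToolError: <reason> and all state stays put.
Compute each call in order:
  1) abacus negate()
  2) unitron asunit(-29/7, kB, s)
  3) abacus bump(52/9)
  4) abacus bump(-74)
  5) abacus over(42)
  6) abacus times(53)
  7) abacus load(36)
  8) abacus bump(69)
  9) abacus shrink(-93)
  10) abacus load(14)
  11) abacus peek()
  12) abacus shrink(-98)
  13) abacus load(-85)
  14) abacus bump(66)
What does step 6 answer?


-- abacus negate() => 0
-- unitron asunit(v→-29/7, u_from→kB, u_to→s) => ToolError: incompatible units
-- abacus bump(x→52/9) => 52/9
-- abacus bump(x→-74) => -614/9
-- abacus over(x→42) => -307/189
-- abacus times(x→53) => -16271/189
-- abacus load(x→36) => 36
-- abacus bump(x→69) => 105
-- abacus shrink(x→-93) => 198
-- abacus load(x→14) => 14
-- abacus peek() => 14
-- abacus shrink(x→-98) => 112
-- abacus load(x→-85) => -85
-- abacus bump(x→66) => -19

Answer: -16271/189


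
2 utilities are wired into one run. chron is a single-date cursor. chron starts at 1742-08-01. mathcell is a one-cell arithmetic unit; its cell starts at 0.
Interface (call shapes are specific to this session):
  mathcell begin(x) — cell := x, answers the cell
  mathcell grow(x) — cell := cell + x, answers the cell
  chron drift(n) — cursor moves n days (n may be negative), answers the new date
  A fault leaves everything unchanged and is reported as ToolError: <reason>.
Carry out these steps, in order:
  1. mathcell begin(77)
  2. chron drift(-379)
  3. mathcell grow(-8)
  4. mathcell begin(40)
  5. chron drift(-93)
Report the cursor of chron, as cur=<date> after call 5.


Do: mathcell begin[x=77]
See: 77
Do: chron drift[n=-379]
See: 1741-07-18
Do: mathcell grow[x=-8]
See: 69
Do: mathcell begin[x=40]
See: 40
Do: chron drift[n=-93]
See: 1741-04-16

Answer: cur=1741-04-16


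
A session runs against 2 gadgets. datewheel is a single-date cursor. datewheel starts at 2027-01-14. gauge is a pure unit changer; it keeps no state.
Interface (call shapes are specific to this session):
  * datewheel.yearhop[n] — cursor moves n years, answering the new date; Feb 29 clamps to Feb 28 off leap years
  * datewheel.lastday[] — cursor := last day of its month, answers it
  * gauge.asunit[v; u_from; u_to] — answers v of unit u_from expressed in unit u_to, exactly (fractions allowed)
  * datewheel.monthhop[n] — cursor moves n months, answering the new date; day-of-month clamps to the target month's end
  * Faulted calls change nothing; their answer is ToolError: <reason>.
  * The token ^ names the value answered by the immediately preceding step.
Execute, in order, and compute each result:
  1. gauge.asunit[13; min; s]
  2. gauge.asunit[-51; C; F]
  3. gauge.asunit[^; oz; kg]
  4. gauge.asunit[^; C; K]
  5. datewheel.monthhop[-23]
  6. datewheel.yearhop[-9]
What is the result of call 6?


I run gauge.asunit passing v='13', u_from='min', u_to='s', yielding 780.
I call gauge.asunit passing v='-51', u_from='C', u_to='F', and see -299/5.
I invoke gauge.asunit passing v='^', u_from='oz', u_to='kg', giving -13562411863/8000000000.
Then gauge.asunit passing v='^', u_from='C', u_to='K', and observe 2171637588137/8000000000.
Next I call datewheel.monthhop passing n='-23', and see 2025-02-14.
Using datewheel.yearhop passing n='-9', which returns 2016-02-14.

Answer: 2016-02-14


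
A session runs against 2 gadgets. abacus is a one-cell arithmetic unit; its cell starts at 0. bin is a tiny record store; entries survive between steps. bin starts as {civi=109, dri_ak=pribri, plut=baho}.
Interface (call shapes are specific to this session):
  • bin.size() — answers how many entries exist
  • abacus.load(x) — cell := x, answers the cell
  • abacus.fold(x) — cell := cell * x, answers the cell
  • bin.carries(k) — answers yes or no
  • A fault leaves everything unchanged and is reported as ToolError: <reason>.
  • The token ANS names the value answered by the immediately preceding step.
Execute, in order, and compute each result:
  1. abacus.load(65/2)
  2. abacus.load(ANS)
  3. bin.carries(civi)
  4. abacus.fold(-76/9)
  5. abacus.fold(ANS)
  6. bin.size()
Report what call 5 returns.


Answer: 6100900/81

Derivation:
·→ abacus.load(x=65/2)
·← 65/2
·→ abacus.load(x=ANS)
·← 65/2
·→ bin.carries(k=civi)
·← yes
·→ abacus.fold(x=-76/9)
·← -2470/9
·→ abacus.fold(x=ANS)
·← 6100900/81
·→ bin.size()
·← 3


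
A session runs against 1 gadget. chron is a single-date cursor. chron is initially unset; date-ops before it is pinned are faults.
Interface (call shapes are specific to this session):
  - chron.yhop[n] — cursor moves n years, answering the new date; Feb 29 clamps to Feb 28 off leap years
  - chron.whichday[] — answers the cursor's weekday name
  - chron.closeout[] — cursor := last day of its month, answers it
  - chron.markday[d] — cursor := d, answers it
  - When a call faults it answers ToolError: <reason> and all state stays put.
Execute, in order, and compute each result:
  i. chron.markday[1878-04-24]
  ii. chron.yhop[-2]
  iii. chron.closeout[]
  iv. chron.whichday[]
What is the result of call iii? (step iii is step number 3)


Act: markday[d→1878-04-24]
Obs: 1878-04-24
Act: yhop[n→-2]
Obs: 1876-04-24
Act: closeout[]
Obs: 1876-04-30
Act: whichday[]
Obs: Sunday

Answer: 1876-04-30


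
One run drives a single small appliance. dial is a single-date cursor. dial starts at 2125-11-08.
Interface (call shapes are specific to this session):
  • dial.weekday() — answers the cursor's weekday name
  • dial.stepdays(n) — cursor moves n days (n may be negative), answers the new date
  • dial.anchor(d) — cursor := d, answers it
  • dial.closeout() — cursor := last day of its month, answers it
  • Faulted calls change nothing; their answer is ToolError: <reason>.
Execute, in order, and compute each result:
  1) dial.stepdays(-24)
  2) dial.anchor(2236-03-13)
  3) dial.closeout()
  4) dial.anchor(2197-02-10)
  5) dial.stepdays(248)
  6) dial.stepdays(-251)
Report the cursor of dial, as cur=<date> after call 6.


→ dial.stepdays(n: -24)
← 2125-10-15
→ dial.anchor(d: 2236-03-13)
← 2236-03-13
→ dial.closeout()
← 2236-03-31
→ dial.anchor(d: 2197-02-10)
← 2197-02-10
→ dial.stepdays(n: 248)
← 2197-10-16
→ dial.stepdays(n: -251)
← 2197-02-07

Answer: cur=2197-02-07


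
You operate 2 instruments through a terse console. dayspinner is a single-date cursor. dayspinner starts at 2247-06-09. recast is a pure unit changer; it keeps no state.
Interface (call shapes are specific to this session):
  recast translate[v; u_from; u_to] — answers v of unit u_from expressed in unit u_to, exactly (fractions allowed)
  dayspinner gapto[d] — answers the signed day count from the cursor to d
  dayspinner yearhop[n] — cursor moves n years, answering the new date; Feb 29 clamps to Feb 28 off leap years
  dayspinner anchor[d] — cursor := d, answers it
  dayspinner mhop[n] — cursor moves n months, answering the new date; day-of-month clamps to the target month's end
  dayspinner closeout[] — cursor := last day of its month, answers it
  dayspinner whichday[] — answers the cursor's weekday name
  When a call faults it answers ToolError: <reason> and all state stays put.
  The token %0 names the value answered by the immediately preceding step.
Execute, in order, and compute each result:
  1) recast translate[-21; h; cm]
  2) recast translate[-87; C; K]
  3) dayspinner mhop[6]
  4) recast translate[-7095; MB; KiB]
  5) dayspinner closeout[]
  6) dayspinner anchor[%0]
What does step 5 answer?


Answer: 2247-12-31

Derivation:
I invoke recast translate using -21, h, cm, which returns ToolError: incompatible units.
Invoking recast translate using -87, C, K, → 3723/20.
I invoke dayspinner mhop using 6, which returns 2247-12-09.
I try recast translate using -7095, MB, KiB, which returns -110859375/16.
Invoking dayspinner closeout: 2247-12-31.
Next I call dayspinner anchor using %0, → 2247-12-31.


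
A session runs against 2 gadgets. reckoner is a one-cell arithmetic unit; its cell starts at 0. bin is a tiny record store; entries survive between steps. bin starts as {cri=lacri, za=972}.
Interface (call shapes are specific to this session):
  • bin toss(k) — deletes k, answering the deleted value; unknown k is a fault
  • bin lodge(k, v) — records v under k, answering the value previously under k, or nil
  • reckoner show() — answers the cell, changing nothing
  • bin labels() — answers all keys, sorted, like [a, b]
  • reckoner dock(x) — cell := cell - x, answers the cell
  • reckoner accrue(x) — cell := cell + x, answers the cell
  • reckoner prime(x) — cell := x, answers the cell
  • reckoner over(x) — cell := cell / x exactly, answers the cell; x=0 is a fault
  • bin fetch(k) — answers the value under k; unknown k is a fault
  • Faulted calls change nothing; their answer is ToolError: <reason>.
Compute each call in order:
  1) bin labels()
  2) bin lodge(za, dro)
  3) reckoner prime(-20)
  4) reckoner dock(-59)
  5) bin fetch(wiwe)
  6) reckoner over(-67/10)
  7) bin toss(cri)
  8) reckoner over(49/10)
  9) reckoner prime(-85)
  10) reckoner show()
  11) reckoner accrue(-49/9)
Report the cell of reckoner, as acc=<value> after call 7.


[in] bin labels
[out] [cri, za]
[in] bin lodge k='za' v='dro'
[out] 972
[in] reckoner prime x='-20'
[out] -20
[in] reckoner dock x='-59'
[out] 39
[in] bin fetch k='wiwe'
[out] ToolError: no such key wiwe
[in] reckoner over x='-67/10'
[out] -390/67
[in] bin toss k='cri'
[out] lacri
[in] reckoner over x='49/10'
[out] -3900/3283
[in] reckoner prime x='-85'
[out] -85
[in] reckoner show
[out] -85
[in] reckoner accrue x='-49/9'
[out] -814/9

Answer: acc=-390/67


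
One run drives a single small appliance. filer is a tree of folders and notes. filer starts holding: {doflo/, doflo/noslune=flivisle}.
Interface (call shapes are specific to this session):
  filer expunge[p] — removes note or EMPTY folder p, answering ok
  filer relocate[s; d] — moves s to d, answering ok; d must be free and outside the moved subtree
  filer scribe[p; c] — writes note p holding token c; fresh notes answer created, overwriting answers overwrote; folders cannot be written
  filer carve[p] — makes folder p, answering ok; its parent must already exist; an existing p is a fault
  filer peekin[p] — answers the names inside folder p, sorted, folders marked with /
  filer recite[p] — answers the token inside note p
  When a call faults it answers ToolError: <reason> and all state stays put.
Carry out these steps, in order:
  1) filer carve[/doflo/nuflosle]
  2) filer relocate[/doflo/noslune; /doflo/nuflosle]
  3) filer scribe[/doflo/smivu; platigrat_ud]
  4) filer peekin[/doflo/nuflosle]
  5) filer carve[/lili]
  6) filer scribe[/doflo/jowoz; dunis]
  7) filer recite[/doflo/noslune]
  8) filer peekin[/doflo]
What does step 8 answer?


Answer: [jowoz, noslune, nuflosle/, smivu]

Derivation:
I use filer carve(/doflo/nuflosle), and observe ok.
Now I run filer relocate(/doflo/noslune, /doflo/nuflosle), giving ToolError: exists.
Using filer scribe(/doflo/smivu, platigrat_ud): created.
I call filer peekin(/doflo/nuflosle), yielding [].
I use filer carve(/lili): ok.
Next I call filer scribe(/doflo/jowoz, dunis), and get created.
I try filer recite(/doflo/noslune), → flivisle.
Then filer peekin(/doflo), — result: [jowoz, noslune, nuflosle/, smivu].


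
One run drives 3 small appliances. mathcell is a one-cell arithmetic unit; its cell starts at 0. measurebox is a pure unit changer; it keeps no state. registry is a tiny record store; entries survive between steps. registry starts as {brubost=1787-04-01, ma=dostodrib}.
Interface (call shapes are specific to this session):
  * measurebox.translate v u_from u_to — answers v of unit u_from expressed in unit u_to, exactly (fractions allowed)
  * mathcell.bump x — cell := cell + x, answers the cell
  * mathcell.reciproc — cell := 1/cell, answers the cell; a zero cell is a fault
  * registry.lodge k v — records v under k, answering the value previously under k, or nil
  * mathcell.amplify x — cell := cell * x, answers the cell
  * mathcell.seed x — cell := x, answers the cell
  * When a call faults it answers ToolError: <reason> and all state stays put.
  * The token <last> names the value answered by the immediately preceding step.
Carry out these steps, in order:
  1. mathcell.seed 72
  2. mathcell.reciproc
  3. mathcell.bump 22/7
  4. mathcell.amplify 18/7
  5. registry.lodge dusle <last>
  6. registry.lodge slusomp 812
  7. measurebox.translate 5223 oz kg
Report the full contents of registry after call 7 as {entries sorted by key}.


~$ seed 72
:: 72
~$ reciproc
:: 1/72
~$ bump 22/7
:: 1591/504
~$ amplify 18/7
:: 1591/196
~$ lodge dusle <last>
:: nil
~$ lodge slusomp 812
:: nil
~$ translate 5223 oz kg
:: 236911294851/1600000000

Answer: {brubost=1787-04-01, dusle=1591/196, ma=dostodrib, slusomp=812}


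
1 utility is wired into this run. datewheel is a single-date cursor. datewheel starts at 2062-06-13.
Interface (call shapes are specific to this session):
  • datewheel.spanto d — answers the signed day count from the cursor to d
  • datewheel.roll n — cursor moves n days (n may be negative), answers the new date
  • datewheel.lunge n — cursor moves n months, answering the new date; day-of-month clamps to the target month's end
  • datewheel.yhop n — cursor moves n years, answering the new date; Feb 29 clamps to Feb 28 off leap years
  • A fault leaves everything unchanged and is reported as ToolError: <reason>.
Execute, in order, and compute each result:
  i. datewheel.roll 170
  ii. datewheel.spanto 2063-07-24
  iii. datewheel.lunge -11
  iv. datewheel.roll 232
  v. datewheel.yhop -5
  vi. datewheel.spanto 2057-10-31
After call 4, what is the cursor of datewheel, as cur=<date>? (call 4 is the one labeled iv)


Answer: cur=2062-08-19

Derivation:
Using datewheel.roll passing n→170, → 2062-11-30.
Invoking datewheel.spanto passing d→2063-07-24, and observe 236.
I call datewheel.lunge passing n→-11, and see 2061-12-30.
Now I run datewheel.roll passing n→232, and see 2062-08-19.
Next I call datewheel.yhop passing n→-5: 2057-08-19.
I run datewheel.spanto passing d→2057-10-31, which returns 73.
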